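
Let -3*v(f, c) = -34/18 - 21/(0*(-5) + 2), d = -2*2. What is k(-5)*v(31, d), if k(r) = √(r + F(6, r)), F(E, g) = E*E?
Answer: 223*√31/54 ≈ 22.993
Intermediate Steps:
F(E, g) = E²
k(r) = √(36 + r) (k(r) = √(r + 6²) = √(r + 36) = √(36 + r))
d = -4
v(f, c) = 223/54 (v(f, c) = -(-34/18 - 21/(0*(-5) + 2))/3 = -(-34*1/18 - 21/(0 + 2))/3 = -(-17/9 - 21/2)/3 = -⅓*(-223/18) = 223/54)
k(-5)*v(31, d) = √(36 - 5)*(223/54) = √31*(223/54) = 223*√31/54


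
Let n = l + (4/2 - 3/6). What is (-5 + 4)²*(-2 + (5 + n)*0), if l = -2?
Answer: -2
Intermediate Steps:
n = -½ (n = -2 + (4/2 - 3/6) = -2 + (4*(½) - 3*⅙) = -2 + (2 - ½) = -2 + 3/2 = -½ ≈ -0.50000)
(-5 + 4)²*(-2 + (5 + n)*0) = (-5 + 4)²*(-2 + (5 - ½)*0) = (-1)²*(-2 + (9/2)*0) = 1*(-2 + 0) = 1*(-2) = -2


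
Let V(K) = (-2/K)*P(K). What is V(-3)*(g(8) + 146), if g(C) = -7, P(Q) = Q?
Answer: -278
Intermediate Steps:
V(K) = -2 (V(K) = (-2/K)*K = -2)
V(-3)*(g(8) + 146) = -2*(-7 + 146) = -2*139 = -278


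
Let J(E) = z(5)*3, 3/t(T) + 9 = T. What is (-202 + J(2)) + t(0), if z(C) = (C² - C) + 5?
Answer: -382/3 ≈ -127.33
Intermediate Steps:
z(C) = 5 + C² - C
t(T) = 3/(-9 + T)
J(E) = 75 (J(E) = (5 + 5² - 1*5)*3 = (5 + 25 - 5)*3 = 25*3 = 75)
(-202 + J(2)) + t(0) = (-202 + 75) + 3/(-9 + 0) = -127 + 3/(-9) = -127 + 3*(-⅑) = -127 - ⅓ = -382/3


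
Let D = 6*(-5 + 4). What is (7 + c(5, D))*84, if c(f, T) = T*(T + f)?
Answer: 1092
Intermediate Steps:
D = -6 (D = 6*(-1) = -6)
(7 + c(5, D))*84 = (7 - 6*(-6 + 5))*84 = (7 - 6*(-1))*84 = (7 + 6)*84 = 13*84 = 1092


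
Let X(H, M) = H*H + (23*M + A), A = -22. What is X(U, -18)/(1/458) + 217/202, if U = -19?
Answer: -6938483/202 ≈ -34349.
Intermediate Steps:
X(H, M) = -22 + H² + 23*M (X(H, M) = H*H + (23*M - 22) = H² + (-22 + 23*M) = -22 + H² + 23*M)
X(U, -18)/(1/458) + 217/202 = (-22 + (-19)² + 23*(-18))/(1/458) + 217/202 = (-22 + 361 - 414)/(1/458) + 217*(1/202) = -75*458 + 217/202 = -34350 + 217/202 = -6938483/202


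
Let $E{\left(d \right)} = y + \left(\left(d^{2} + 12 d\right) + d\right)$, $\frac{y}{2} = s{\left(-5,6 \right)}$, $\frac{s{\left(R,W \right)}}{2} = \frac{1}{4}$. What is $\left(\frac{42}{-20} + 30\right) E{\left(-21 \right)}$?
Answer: $\frac{47151}{10} \approx 4715.1$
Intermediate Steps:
$s{\left(R,W \right)} = \frac{1}{2}$ ($s{\left(R,W \right)} = \frac{2}{4} = 2 \cdot \frac{1}{4} = \frac{1}{2}$)
$y = 1$ ($y = 2 \cdot \frac{1}{2} = 1$)
$E{\left(d \right)} = 1 + d^{2} + 13 d$ ($E{\left(d \right)} = 1 + \left(\left(d^{2} + 12 d\right) + d\right) = 1 + \left(d^{2} + 13 d\right) = 1 + d^{2} + 13 d$)
$\left(\frac{42}{-20} + 30\right) E{\left(-21 \right)} = \left(\frac{42}{-20} + 30\right) \left(1 + \left(-21\right)^{2} + 13 \left(-21\right)\right) = \left(42 \left(- \frac{1}{20}\right) + 30\right) \left(1 + 441 - 273\right) = \left(- \frac{21}{10} + 30\right) 169 = \frac{279}{10} \cdot 169 = \frac{47151}{10}$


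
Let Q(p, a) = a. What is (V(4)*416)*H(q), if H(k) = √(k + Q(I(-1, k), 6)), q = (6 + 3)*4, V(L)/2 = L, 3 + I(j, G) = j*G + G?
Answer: 3328*√42 ≈ 21568.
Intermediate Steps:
I(j, G) = -3 + G + G*j (I(j, G) = -3 + (j*G + G) = -3 + (G*j + G) = -3 + (G + G*j) = -3 + G + G*j)
V(L) = 2*L
q = 36 (q = 9*4 = 36)
H(k) = √(6 + k) (H(k) = √(k + 6) = √(6 + k))
(V(4)*416)*H(q) = ((2*4)*416)*√(6 + 36) = (8*416)*√42 = 3328*√42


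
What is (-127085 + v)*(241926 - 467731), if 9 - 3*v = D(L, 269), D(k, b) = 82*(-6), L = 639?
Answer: 28658718990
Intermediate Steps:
D(k, b) = -492
v = 167 (v = 3 - ⅓*(-492) = 3 + 164 = 167)
(-127085 + v)*(241926 - 467731) = (-127085 + 167)*(241926 - 467731) = -126918*(-225805) = 28658718990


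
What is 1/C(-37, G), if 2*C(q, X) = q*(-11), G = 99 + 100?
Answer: 2/407 ≈ 0.0049140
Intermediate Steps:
G = 199
C(q, X) = -11*q/2 (C(q, X) = (q*(-11))/2 = (-11*q)/2 = -11*q/2)
1/C(-37, G) = 1/(-11/2*(-37)) = 1/(407/2) = 2/407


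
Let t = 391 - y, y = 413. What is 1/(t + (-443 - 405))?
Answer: -1/870 ≈ -0.0011494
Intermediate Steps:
t = -22 (t = 391 - 1*413 = 391 - 413 = -22)
1/(t + (-443 - 405)) = 1/(-22 + (-443 - 405)) = 1/(-22 - 848) = 1/(-870) = -1/870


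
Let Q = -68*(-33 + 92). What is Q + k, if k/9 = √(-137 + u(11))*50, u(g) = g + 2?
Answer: -4012 + 900*I*√31 ≈ -4012.0 + 5011.0*I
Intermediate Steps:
u(g) = 2 + g
Q = -4012 (Q = -68*59 = -4012)
k = 900*I*√31 (k = 9*(√(-137 + (2 + 11))*50) = 9*(√(-137 + 13)*50) = 9*(√(-124)*50) = 9*((2*I*√31)*50) = 9*(100*I*√31) = 900*I*√31 ≈ 5011.0*I)
Q + k = -4012 + 900*I*√31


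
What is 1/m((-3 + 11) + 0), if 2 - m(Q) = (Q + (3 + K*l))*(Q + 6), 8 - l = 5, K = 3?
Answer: -1/278 ≈ -0.0035971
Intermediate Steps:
l = 3 (l = 8 - 1*5 = 8 - 5 = 3)
m(Q) = 2 - (6 + Q)*(12 + Q) (m(Q) = 2 - (Q + (3 + 3*3))*(Q + 6) = 2 - (Q + (3 + 9))*(6 + Q) = 2 - (Q + 12)*(6 + Q) = 2 - (12 + Q)*(6 + Q) = 2 - (6 + Q)*(12 + Q))
1/m((-3 + 11) + 0) = 1/(-70 - ((-3 + 11) + 0)² - 18*((-3 + 11) + 0)) = 1/(-70 - (8 + 0)² - 18*(8 + 0)) = 1/(-70 - 1*8² - 18*8) = 1/(-70 - 1*64 - 144) = 1/(-70 - 64 - 144) = 1/(-278) = -1/278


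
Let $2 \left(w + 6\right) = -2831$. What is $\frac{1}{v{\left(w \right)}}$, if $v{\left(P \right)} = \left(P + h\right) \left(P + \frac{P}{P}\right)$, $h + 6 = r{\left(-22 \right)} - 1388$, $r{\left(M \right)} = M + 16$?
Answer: $\frac{4}{16031763} \approx 2.495 \cdot 10^{-7}$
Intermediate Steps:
$w = - \frac{2843}{2}$ ($w = -6 + \frac{1}{2} \left(-2831\right) = -6 - \frac{2831}{2} = - \frac{2843}{2} \approx -1421.5$)
$r{\left(M \right)} = 16 + M$
$h = -1400$ ($h = -6 + \left(\left(16 - 22\right) - 1388\right) = -6 - 1394 = -1400$)
$v{\left(P \right)} = \left(1 + P\right) \left(-1400 + P\right)$ ($v{\left(P \right)} = \left(P - 1400\right) \left(P + \frac{P}{P}\right) = \left(-1400 + P\right) \left(P + 1\right) = \left(-1400 + P\right) \left(1 + P\right) = \left(1 + P\right) \left(-1400 + P\right)$)
$\frac{1}{v{\left(w \right)}} = \frac{1}{-1400 + \left(- \frac{2843}{2}\right)^{2} - - \frac{3977357}{2}} = \frac{1}{-1400 + \frac{8082649}{4} + \frac{3977357}{2}} = \frac{1}{\frac{16031763}{4}} = \frac{4}{16031763}$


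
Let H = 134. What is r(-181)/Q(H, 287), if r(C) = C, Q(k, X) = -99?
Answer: 181/99 ≈ 1.8283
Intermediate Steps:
r(-181)/Q(H, 287) = -181/(-99) = -181*(-1/99) = 181/99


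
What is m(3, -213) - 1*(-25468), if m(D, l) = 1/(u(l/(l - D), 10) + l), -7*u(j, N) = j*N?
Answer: 1376061256/54031 ≈ 25468.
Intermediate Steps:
u(j, N) = -N*j/7 (u(j, N) = -j*N/7 = -N*j/7)
m(D, l) = 1/(l - 10*l/(7*(l - D))) (m(D, l) = 1/(-⅐*10*l/(l - D) + l) = 1/(-10*l/(7*(l - D)) + l) = 1/(l - 10*l/(7*(l - D))))
m(3, -213) - 1*(-25468) = 7*(3 - 1*(-213))/(-213*(10 - 7*(-213) + 7*3)) - 1*(-25468) = 7*(-1/213)*(3 + 213)/(10 + 1491 + 21) + 25468 = 7*(-1/213)*216/1522 + 25468 = 7*(-1/213)*(1/1522)*216 + 25468 = -252/54031 + 25468 = 1376061256/54031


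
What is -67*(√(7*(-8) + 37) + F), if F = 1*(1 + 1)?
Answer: -134 - 67*I*√19 ≈ -134.0 - 292.05*I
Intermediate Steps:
F = 2 (F = 1*2 = 2)
-67*(√(7*(-8) + 37) + F) = -67*(√(7*(-8) + 37) + 2) = -67*(√(-56 + 37) + 2) = -67*(√(-19) + 2) = -67*(I*√19 + 2) = -67*(2 + I*√19) = -134 - 67*I*√19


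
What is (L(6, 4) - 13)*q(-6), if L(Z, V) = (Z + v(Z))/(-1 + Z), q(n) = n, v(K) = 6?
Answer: 318/5 ≈ 63.600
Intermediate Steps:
L(Z, V) = (6 + Z)/(-1 + Z) (L(Z, V) = (Z + 6)/(-1 + Z) = (6 + Z)/(-1 + Z))
(L(6, 4) - 13)*q(-6) = ((6 + 6)/(-1 + 6) - 13)*(-6) = (12/5 - 13)*(-6) = -53/5*(-6) = 318/5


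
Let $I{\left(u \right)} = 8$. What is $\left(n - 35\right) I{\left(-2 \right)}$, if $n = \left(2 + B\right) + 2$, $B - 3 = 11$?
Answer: $-136$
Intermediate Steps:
$B = 14$ ($B = 3 + 11 = 14$)
$n = 18$ ($n = \left(2 + 14\right) + 2 = 16 + 2 = 18$)
$\left(n - 35\right) I{\left(-2 \right)} = \left(18 - 35\right) 8 = \left(-17\right) 8 = -136$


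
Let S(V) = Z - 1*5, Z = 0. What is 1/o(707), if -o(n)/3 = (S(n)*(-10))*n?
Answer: -1/106050 ≈ -9.4295e-6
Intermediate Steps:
S(V) = -5 (S(V) = 0 - 1*5 = 0 - 5 = -5)
o(n) = -150*n (o(n) = -3*(-5*(-10))*n = -150*n)
1/o(707) = 1/(-150*707) = 1/(-106050) = -1/106050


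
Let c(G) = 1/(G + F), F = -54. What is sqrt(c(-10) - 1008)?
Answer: I*sqrt(64513)/8 ≈ 31.749*I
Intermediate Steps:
c(G) = 1/(-54 + G) (c(G) = 1/(G - 54) = 1/(-54 + G))
sqrt(c(-10) - 1008) = sqrt(1/(-54 - 10) - 1008) = sqrt(1/(-64) - 1008) = sqrt(-1/64 - 1008) = sqrt(-64513/64) = I*sqrt(64513)/8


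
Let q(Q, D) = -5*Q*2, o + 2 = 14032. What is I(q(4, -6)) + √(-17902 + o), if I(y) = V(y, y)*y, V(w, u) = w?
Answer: 1600 + 44*I*√2 ≈ 1600.0 + 62.225*I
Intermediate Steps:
o = 14030 (o = -2 + 14032 = 14030)
q(Q, D) = -10*Q
I(y) = y² (I(y) = y*y = y²)
I(q(4, -6)) + √(-17902 + o) = (-10*4)² + √(-17902 + 14030) = (-40)² + √(-3872) = 1600 + 44*I*√2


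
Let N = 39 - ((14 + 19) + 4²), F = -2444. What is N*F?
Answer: 24440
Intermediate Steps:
N = -10 (N = 39 - (33 + 16) = 39 - 1*49 = 39 - 49 = -10)
N*F = -10*(-2444) = 24440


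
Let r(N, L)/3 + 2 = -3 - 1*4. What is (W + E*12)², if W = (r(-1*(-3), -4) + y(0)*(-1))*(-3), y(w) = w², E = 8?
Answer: 31329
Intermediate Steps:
r(N, L) = -27 (r(N, L) = -6 + 3*(-3 - 1*4) = -6 + 3*(-3 - 4) = -6 + 3*(-7) = -6 - 21 = -27)
W = 81 (W = (-27 + 0²*(-1))*(-3) = (-27 + 0*(-1))*(-3) = (-27 + 0)*(-3) = -27*(-3) = 81)
(W + E*12)² = (81 + 8*12)² = (81 + 96)² = 177² = 31329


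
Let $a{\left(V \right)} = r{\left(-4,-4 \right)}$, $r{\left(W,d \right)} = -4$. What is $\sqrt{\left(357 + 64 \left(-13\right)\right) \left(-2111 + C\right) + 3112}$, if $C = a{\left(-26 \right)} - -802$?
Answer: $3 \sqrt{69643} \approx 791.7$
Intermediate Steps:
$a{\left(V \right)} = -4$
$C = 798$ ($C = -4 - -802 = -4 + 802 = 798$)
$\sqrt{\left(357 + 64 \left(-13\right)\right) \left(-2111 + C\right) + 3112} = \sqrt{\left(357 + 64 \left(-13\right)\right) \left(-2111 + 798\right) + 3112} = \sqrt{\left(357 - 832\right) \left(-1313\right) + 3112} = \sqrt{\left(-475\right) \left(-1313\right) + 3112} = \sqrt{623675 + 3112} = \sqrt{626787} = 3 \sqrt{69643}$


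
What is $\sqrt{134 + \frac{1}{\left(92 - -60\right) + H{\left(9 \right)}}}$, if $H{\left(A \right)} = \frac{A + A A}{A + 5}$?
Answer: $\frac{\sqrt{164811817}}{1109} \approx 11.576$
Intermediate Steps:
$H{\left(A \right)} = \frac{A + A^{2}}{5 + A}$
$\sqrt{134 + \frac{1}{\left(92 - -60\right) + H{\left(9 \right)}}} = \sqrt{134 + \frac{1}{\left(92 - -60\right) + \frac{9 \left(1 + 9\right)}{5 + 9}}} = \sqrt{134 + \frac{1}{\left(92 + 60\right) + 9 \cdot \frac{1}{14} \cdot 10}} = \sqrt{134 + \frac{1}{152 + 9 \cdot \frac{1}{14} \cdot 10}} = \sqrt{134 + \frac{1}{152 + \frac{45}{7}}} = \sqrt{134 + \frac{1}{\frac{1109}{7}}} = \sqrt{134 + \frac{7}{1109}} = \sqrt{\frac{148613}{1109}} = \frac{\sqrt{164811817}}{1109}$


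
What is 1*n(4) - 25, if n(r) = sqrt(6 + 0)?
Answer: -25 + sqrt(6) ≈ -22.551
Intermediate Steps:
n(r) = sqrt(6)
1*n(4) - 25 = 1*sqrt(6) - 25 = sqrt(6) - 25 = -25 + sqrt(6)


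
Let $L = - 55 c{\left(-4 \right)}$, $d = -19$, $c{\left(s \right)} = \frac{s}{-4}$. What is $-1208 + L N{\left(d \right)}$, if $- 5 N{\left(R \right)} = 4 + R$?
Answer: $-1373$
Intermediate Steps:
$c{\left(s \right)} = - \frac{s}{4}$ ($c{\left(s \right)} = s \left(- \frac{1}{4}\right) = - \frac{s}{4}$)
$N{\left(R \right)} = - \frac{4}{5} - \frac{R}{5}$ ($N{\left(R \right)} = - \frac{4 + R}{5} = - \frac{4}{5} - \frac{R}{5}$)
$L = -55$ ($L = - 55 \left(\left(- \frac{1}{4}\right) \left(-4\right)\right) = \left(-55\right) 1 = -55$)
$-1208 + L N{\left(d \right)} = -1208 - 55 \left(- \frac{4}{5} - - \frac{19}{5}\right) = -1208 - 55 \left(- \frac{4}{5} + \frac{19}{5}\right) = -1208 - 165 = -1373$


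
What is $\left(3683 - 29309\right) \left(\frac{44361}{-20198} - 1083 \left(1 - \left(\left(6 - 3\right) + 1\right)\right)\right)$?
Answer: $- \frac{840262971033}{10099} \approx -8.3203 \cdot 10^{7}$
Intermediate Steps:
$\left(3683 - 29309\right) \left(\frac{44361}{-20198} - 1083 \left(1 - \left(\left(6 - 3\right) + 1\right)\right)\right) = - 25626 \left(44361 \left(- \frac{1}{20198}\right) - 1083 \left(1 - \left(3 + 1\right)\right)\right) = - 25626 \left(- \frac{44361}{20198} - 1083 \left(1 - 4\right)\right) = - 25626 \left(- \frac{44361}{20198} - -3249\right) = - 25626 \left(- \frac{44361}{20198} + 3249\right) = \left(-25626\right) \frac{65578941}{20198} = - \frac{840262971033}{10099}$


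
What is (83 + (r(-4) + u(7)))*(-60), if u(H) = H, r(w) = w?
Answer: -5160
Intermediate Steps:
(83 + (r(-4) + u(7)))*(-60) = (83 + (-4 + 7))*(-60) = (83 + 3)*(-60) = 86*(-60) = -5160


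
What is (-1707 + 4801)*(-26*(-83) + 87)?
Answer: 6946030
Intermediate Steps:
(-1707 + 4801)*(-26*(-83) + 87) = 3094*(2158 + 87) = 3094*2245 = 6946030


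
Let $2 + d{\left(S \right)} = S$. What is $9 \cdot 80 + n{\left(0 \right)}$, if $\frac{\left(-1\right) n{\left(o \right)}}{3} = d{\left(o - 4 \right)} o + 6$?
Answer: $702$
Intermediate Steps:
$d{\left(S \right)} = -2 + S$
$n{\left(o \right)} = -18 - 3 o \left(-6 + o\right)$ ($n{\left(o \right)} = - 3 \left(\left(-2 + \left(o - 4\right)\right) o + 6\right) = - 3 \left(\left(-2 + \left(-4 + o\right)\right) o + 6\right) = - 3 \left(\left(-6 + o\right) o + 6\right) = - 3 \left(o \left(-6 + o\right) + 6\right) = - 3 \left(6 + o \left(-6 + o\right)\right) = -18 - 3 o \left(-6 + o\right)$)
$9 \cdot 80 + n{\left(0 \right)} = 9 \cdot 80 - \left(18 + 0 \left(-6 + 0\right)\right) = 720 - \left(18 + 0 \left(-6\right)\right) = 720 + \left(-18 + 0\right) = 720 - 18 = 702$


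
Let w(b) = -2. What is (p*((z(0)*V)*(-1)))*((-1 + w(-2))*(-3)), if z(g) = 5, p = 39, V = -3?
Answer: 5265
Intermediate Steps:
(p*((z(0)*V)*(-1)))*((-1 + w(-2))*(-3)) = (39*((5*(-3))*(-1)))*((-1 - 2)*(-3)) = (39*(-15*(-1)))*(-3*(-3)) = (39*15)*9 = 585*9 = 5265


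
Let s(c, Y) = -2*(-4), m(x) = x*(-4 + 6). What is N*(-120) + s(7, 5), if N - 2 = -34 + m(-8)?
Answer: 5768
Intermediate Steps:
m(x) = 2*x (m(x) = x*2 = 2*x)
s(c, Y) = 8
N = -48 (N = 2 + (-34 + 2*(-8)) = 2 + (-34 - 16) = 2 - 50 = -48)
N*(-120) + s(7, 5) = -48*(-120) + 8 = 5760 + 8 = 5768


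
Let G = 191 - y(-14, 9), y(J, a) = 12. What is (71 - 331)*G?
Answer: -46540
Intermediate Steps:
G = 179 (G = 191 - 1*12 = 191 - 12 = 179)
(71 - 331)*G = (71 - 331)*179 = -260*179 = -46540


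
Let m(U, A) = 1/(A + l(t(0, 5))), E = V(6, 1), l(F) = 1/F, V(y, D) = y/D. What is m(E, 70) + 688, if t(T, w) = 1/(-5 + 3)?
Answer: 46785/68 ≈ 688.01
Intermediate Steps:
t(T, w) = -½ (t(T, w) = 1/(-2) = -½)
E = 6 (E = 6/1 = 6*1 = 6)
m(U, A) = 1/(-2 + A) (m(U, A) = 1/(A + 1/(-½)) = 1/(A - 2) = 1/(-2 + A))
m(E, 70) + 688 = 1/(-2 + 70) + 688 = 1/68 + 688 = 46785/68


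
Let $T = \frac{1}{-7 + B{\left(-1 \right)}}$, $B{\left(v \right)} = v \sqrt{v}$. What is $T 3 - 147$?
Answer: $- \frac{7371}{50} + \frac{3 i}{50} \approx -147.42 + 0.06 i$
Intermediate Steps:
$B{\left(v \right)} = v^{\frac{3}{2}}$
$T = \frac{-7 + i}{50}$ ($T = \frac{1}{-7 + \left(-1\right)^{\frac{3}{2}}} = \frac{1}{-7 - i} = \frac{-7 + i}{50} \approx -0.14 + 0.02 i$)
$T 3 - 147 = \left(- \frac{7}{50} + \frac{i}{50}\right) 3 - 147 = \left(- \frac{21}{50} + \frac{3 i}{50}\right) - 147 = - \frac{7371}{50} + \frac{3 i}{50}$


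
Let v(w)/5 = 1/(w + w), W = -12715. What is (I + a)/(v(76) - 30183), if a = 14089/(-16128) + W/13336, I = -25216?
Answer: 12881824459361/15418127968992 ≈ 0.83550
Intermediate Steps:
v(w) = 5/(2*w) (v(w) = 5/(w + w) = 5/((2*w)) = 5*(1/(2*w)) = 5/(2*w))
a = -49119803/26885376 (a = 14089/(-16128) - 12715/13336 = 14089*(-1/16128) - 12715*1/13336 = -14089/16128 - 12715/13336 = -49119803/26885376 ≈ -1.8270)
(I + a)/(v(76) - 30183) = (-25216 - 49119803/26885376)/((5/2)/76 - 30183) = -677990761019/(26885376*((5/2)*(1/76) - 30183)) = -677990761019/(26885376*(5/152 - 30183)) = -677990761019/(26885376*(-4587811/152)) = -677990761019/26885376*(-152/4587811) = 12881824459361/15418127968992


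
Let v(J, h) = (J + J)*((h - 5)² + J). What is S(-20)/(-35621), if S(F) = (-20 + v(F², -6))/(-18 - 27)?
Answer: 83356/320589 ≈ 0.26001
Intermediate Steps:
v(J, h) = 2*J*(J + (-5 + h)²) (v(J, h) = (2*J)*((-5 + h)² + J) = (2*J)*(J + (-5 + h)²) = 2*J*(J + (-5 + h)²))
S(F) = 4/9 - 2*F²*(121 + F²)/45 (S(F) = (-20 + 2*F²*(F² + (-5 - 6)²))/(-18 - 27) = (-20 + 2*F²*(F² + (-11)²))/(-45) = (-20 + 2*F²*(F² + 121))*(-1/45) = (-20 + 2*F²*(121 + F²))*(-1/45) = 4/9 - 2*F²*(121 + F²)/45)
S(-20)/(-35621) = (4/9 - 242/45*(-20)² - 2/45*(-20)⁴)/(-35621) = (4/9 - 242/45*400 - 2/45*160000)*(-1/35621) = (4/9 - 19360/9 - 64000/9)*(-1/35621) = -83356/9*(-1/35621) = 83356/320589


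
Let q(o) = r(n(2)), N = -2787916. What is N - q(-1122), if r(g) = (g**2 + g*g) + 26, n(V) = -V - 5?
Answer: -2788040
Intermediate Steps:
n(V) = -5 - V
r(g) = 26 + 2*g**2 (r(g) = (g**2 + g**2) + 26 = 2*g**2 + 26 = 26 + 2*g**2)
q(o) = 124 (q(o) = 26 + 2*(-5 - 1*2)**2 = 26 + 2*(-5 - 2)**2 = 26 + 2*(-7)**2 = 26 + 2*49 = 26 + 98 = 124)
N - q(-1122) = -2787916 - 1*124 = -2787916 - 124 = -2788040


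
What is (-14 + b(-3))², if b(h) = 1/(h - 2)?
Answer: 5041/25 ≈ 201.64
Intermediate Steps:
b(h) = 1/(-2 + h)
(-14 + b(-3))² = (-14 + 1/(-2 - 3))² = (-14 + 1/(-5))² = (-14 - ⅕)² = (-71/5)² = 5041/25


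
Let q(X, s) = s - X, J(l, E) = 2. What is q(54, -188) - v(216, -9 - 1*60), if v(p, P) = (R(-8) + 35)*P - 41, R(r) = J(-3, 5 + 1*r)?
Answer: 2352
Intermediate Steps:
R(r) = 2
v(p, P) = -41 + 37*P (v(p, P) = (2 + 35)*P - 41 = 37*P - 41 = -41 + 37*P)
q(54, -188) - v(216, -9 - 1*60) = (-188 - 1*54) - (-41 + 37*(-9 - 1*60)) = (-188 - 54) - (-41 + 37*(-9 - 60)) = -242 - (-41 + 37*(-69)) = -242 - (-41 - 2553) = -242 - 1*(-2594) = -242 + 2594 = 2352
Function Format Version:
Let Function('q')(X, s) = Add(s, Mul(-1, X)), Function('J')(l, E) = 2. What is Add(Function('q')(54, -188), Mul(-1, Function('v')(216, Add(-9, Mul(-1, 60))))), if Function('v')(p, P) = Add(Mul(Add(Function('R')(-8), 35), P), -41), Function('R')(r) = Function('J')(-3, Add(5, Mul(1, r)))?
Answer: 2352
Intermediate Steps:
Function('R')(r) = 2
Function('v')(p, P) = Add(-41, Mul(37, P)) (Function('v')(p, P) = Add(Mul(Add(2, 35), P), -41) = Add(Mul(37, P), -41) = Add(-41, Mul(37, P)))
Add(Function('q')(54, -188), Mul(-1, Function('v')(216, Add(-9, Mul(-1, 60))))) = Add(Add(-188, Mul(-1, 54)), Mul(-1, Add(-41, Mul(37, Add(-9, Mul(-1, 60)))))) = Add(Add(-188, -54), Mul(-1, Add(-41, Mul(37, Add(-9, -60))))) = Add(-242, Mul(-1, Add(-41, Mul(37, -69)))) = Add(-242, Mul(-1, Add(-41, -2553))) = Add(-242, Mul(-1, -2594)) = Add(-242, 2594) = 2352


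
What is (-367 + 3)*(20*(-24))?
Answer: 174720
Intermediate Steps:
(-367 + 3)*(20*(-24)) = -364*(-480) = 174720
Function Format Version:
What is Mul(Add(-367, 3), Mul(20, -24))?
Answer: 174720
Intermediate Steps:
Mul(Add(-367, 3), Mul(20, -24)) = Mul(-364, -480) = 174720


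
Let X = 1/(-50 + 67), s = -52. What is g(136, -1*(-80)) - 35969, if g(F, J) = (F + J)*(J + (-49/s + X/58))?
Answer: -118471919/6409 ≈ -18485.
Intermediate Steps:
X = 1/17 ≈ 0.058824
g(F, J) = (24183/25636 + J)*(F + J) (g(F, J) = (F + J)*(J + (-49/(-52) + (1/17)/58)) = (F + J)*(J + (-49*(-1/52) + (1/17)*(1/58))) = (F + J)*(J + (49/52 + 1/986)) = (F + J)*(J + 24183/25636) = (F + J)*(24183/25636 + J) = (24183/25636 + J)*(F + J))
g(136, -1*(-80)) - 35969 = ((-1*(-80))² + (24183/25636)*136 + 24183*(-1*(-80))/25636 + 136*(-1*(-80))) - 35969 = (80² + 48366/377 + (24183/25636)*80 + 136*80) - 35969 = (6400 + 48366/377 + 483660/6409 + 10880) - 35969 = 112053402/6409 - 35969 = -118471919/6409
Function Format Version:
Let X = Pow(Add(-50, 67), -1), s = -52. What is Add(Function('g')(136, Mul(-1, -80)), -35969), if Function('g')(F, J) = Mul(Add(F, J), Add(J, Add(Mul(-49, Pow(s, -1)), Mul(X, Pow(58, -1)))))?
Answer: Rational(-118471919, 6409) ≈ -18485.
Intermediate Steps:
X = Rational(1, 17) (X = Pow(17, -1) = Rational(1, 17) ≈ 0.058824)
Function('g')(F, J) = Mul(Add(Rational(24183, 25636), J), Add(F, J)) (Function('g')(F, J) = Mul(Add(F, J), Add(J, Add(Mul(-49, Pow(-52, -1)), Mul(Rational(1, 17), Pow(58, -1))))) = Mul(Add(F, J), Add(J, Add(Mul(-49, Rational(-1, 52)), Mul(Rational(1, 17), Rational(1, 58))))) = Mul(Add(F, J), Add(J, Add(Rational(49, 52), Rational(1, 986)))) = Mul(Add(F, J), Add(J, Rational(24183, 25636))) = Mul(Add(F, J), Add(Rational(24183, 25636), J)) = Mul(Add(Rational(24183, 25636), J), Add(F, J)))
Add(Function('g')(136, Mul(-1, -80)), -35969) = Add(Add(Pow(Mul(-1, -80), 2), Mul(Rational(24183, 25636), 136), Mul(Rational(24183, 25636), Mul(-1, -80)), Mul(136, Mul(-1, -80))), -35969) = Add(Add(Pow(80, 2), Rational(48366, 377), Mul(Rational(24183, 25636), 80), Mul(136, 80)), -35969) = Add(Add(6400, Rational(48366, 377), Rational(483660, 6409), 10880), -35969) = Add(Rational(112053402, 6409), -35969) = Rational(-118471919, 6409)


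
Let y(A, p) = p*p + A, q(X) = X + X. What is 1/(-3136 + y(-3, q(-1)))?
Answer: -1/3135 ≈ -0.00031898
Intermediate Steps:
q(X) = 2*X
y(A, p) = A + p² (y(A, p) = p² + A = A + p²)
1/(-3136 + y(-3, q(-1))) = 1/(-3136 + (-3 + (2*(-1))²)) = 1/(-3136 + (-3 + (-2)²)) = 1/(-3136 + (-3 + 4)) = 1/(-3136 + 1) = 1/(-3135) = -1/3135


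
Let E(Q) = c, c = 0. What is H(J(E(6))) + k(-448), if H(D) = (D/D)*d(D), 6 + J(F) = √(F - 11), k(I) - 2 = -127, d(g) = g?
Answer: -131 + I*√11 ≈ -131.0 + 3.3166*I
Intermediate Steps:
E(Q) = 0
k(I) = -125 (k(I) = 2 - 127 = -125)
J(F) = -6 + √(-11 + F) (J(F) = -6 + √(F - 11) = -6 + √(-11 + F))
H(D) = D (H(D) = (D/D)*D = 1*D = D)
H(J(E(6))) + k(-448) = (-6 + √(-11 + 0)) - 125 = (-6 + √(-11)) - 125 = (-6 + I*√11) - 125 = -131 + I*√11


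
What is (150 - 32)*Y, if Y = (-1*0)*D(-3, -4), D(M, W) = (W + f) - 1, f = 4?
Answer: 0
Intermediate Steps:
D(M, W) = 3 + W (D(M, W) = (W + 4) - 1 = (4 + W) - 1 = 3 + W)
Y = 0 (Y = (-1*0)*(3 - 4) = 0*(-1) = 0)
(150 - 32)*Y = (150 - 32)*0 = 118*0 = 0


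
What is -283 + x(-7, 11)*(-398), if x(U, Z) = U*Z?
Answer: 30363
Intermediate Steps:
-283 + x(-7, 11)*(-398) = -283 - 7*11*(-398) = -283 - 77*(-398) = -283 + 30646 = 30363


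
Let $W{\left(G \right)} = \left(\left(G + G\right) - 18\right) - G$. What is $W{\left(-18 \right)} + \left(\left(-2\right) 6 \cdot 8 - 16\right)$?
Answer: $-148$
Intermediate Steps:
$W{\left(G \right)} = -18 + G$ ($W{\left(G \right)} = \left(2 G - 18\right) - G = \left(-18 + 2 G\right) - G = -18 + G$)
$W{\left(-18 \right)} + \left(\left(-2\right) 6 \cdot 8 - 16\right) = \left(-18 - 18\right) + \left(\left(-2\right) 6 \cdot 8 - 16\right) = -36 - 112 = -148$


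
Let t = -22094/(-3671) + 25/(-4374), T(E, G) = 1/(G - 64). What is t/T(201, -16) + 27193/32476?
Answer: -125200591439179/260732819052 ≈ -480.19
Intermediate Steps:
T(E, G) = 1/(-64 + G)
t = 96547381/16056954 (t = -22094*(-1/3671) + 25*(-1/4374) = 22094/3671 - 25/4374 = 96547381/16056954 ≈ 6.0128)
t/T(201, -16) + 27193/32476 = 96547381/(16056954*(1/(-64 - 16))) + 27193/32476 = 96547381/(16056954*(1/(-80))) + 27193*(1/32476) = 96547381/(16056954*(-1/80)) + 27193/32476 = (96547381/16056954)*(-80) + 27193/32476 = -3861895240/8028477 + 27193/32476 = -125200591439179/260732819052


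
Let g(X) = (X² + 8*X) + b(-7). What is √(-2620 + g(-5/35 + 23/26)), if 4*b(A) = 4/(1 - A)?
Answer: I*√346263818/364 ≈ 51.121*I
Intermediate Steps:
b(A) = 1/(1 - A) (b(A) = (4/(1 - A))/4 = 1/(1 - A))
g(X) = ⅛ + X² + 8*X (g(X) = (X² + 8*X) - 1/(-1 - 7) = (X² + 8*X) - 1/(-8) = (X² + 8*X) - 1*(-⅛) = (X² + 8*X) + ⅛ = ⅛ + X² + 8*X)
√(-2620 + g(-5/35 + 23/26)) = √(-2620 + (⅛ + (-5/35 + 23/26)² + 8*(-5/35 + 23/26))) = √(-2620 + (⅛ + (-5*1/35 + 23*(1/26))² + 8*(-5*1/35 + 23*(1/26)))) = √(-2620 + (⅛ + (-⅐ + 23/26)² + 8*(-⅐ + 23/26))) = √(-2620 + (⅛ + (135/182)² + 8*(135/182))) = √(-2620 + (⅛ + 18225/33124 + 540/91)) = √(-2620 + 437851/66248) = √(-173131909/66248) = I*√346263818/364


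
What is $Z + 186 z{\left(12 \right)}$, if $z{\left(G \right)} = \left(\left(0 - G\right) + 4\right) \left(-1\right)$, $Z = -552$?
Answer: $936$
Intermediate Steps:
$z{\left(G \right)} = -4 + G$ ($z{\left(G \right)} = \left(- G + 4\right) \left(-1\right) = \left(4 - G\right) \left(-1\right) = -4 + G$)
$Z + 186 z{\left(12 \right)} = -552 + 186 \left(-4 + 12\right) = -552 + 186 \cdot 8 = -552 + 1488 = 936$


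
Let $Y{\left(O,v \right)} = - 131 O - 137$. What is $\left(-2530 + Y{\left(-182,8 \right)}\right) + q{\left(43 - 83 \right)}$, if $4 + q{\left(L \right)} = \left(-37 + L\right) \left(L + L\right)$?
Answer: $27331$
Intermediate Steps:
$q{\left(L \right)} = -4 + 2 L \left(-37 + L\right)$ ($q{\left(L \right)} = -4 + \left(-37 + L\right) \left(L + L\right) = -4 + \left(-37 + L\right) 2 L = -4 + 2 L \left(-37 + L\right)$)
$Y{\left(O,v \right)} = -137 - 131 O$
$\left(-2530 + Y{\left(-182,8 \right)}\right) + q{\left(43 - 83 \right)} = \left(-2530 - -23705\right) - \left(4 - 2 \left(43 - 83\right)^{2} + 74 \left(43 - 83\right)\right) = \left(-2530 + \left(-137 + 23842\right)\right) - \left(4 - 2 \left(43 - 83\right)^{2} + 74 \left(43 - 83\right)\right) = \left(-2530 + 23705\right) - \left(-2956 - 3200\right) = 21175 + \left(-4 + 2960 + 2 \cdot 1600\right) = 21175 + \left(-4 + 2960 + 3200\right) = 21175 + 6156 = 27331$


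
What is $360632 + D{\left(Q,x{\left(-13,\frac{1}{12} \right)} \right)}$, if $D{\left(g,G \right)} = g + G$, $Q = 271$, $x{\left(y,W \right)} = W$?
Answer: $\frac{4330837}{12} \approx 3.609 \cdot 10^{5}$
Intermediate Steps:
$D{\left(g,G \right)} = G + g$
$360632 + D{\left(Q,x{\left(-13,\frac{1}{12} \right)} \right)} = 360632 + \left(\frac{1}{12} + 271\right) = 360632 + \frac{3253}{12} = \frac{4330837}{12}$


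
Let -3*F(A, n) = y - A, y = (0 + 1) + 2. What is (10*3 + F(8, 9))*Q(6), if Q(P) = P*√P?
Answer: 190*√6 ≈ 465.40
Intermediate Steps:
y = 3 (y = 1 + 2 = 3)
Q(P) = P^(3/2)
F(A, n) = -1 + A/3 (F(A, n) = -(3 - A)/3 = -1 + A/3)
(10*3 + F(8, 9))*Q(6) = (10*3 + (-1 + (⅓)*8))*6^(3/2) = (30 + (-1 + 8/3))*(6*√6) = (30 + 5/3)*(6*√6) = 95*(6*√6)/3 = 190*√6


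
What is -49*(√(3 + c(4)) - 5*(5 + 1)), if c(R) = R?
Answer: 1470 - 49*√7 ≈ 1340.4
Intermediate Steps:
-49*(√(3 + c(4)) - 5*(5 + 1)) = -49*(√(3 + 4) - 5*(5 + 1)) = -49*(√7 - 5*6) = -49*(√7 - 30) = -49*(-30 + √7) = 1470 - 49*√7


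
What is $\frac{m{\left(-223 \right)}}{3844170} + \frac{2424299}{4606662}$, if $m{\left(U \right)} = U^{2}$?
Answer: $\frac{795708515119}{1475732655045} \approx 0.5392$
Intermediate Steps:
$\frac{m{\left(-223 \right)}}{3844170} + \frac{2424299}{4606662} = \frac{\left(-223\right)^{2}}{3844170} + \frac{2424299}{4606662} = 49729 \cdot \frac{1}{3844170} + 2424299 \cdot \frac{1}{4606662} = \frac{49729}{3844170} + \frac{2424299}{4606662} = \frac{795708515119}{1475732655045}$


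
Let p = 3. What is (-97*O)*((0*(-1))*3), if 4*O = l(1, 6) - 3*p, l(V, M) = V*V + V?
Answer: 0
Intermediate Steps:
l(V, M) = V + V**2 (l(V, M) = V**2 + V = V + V**2)
O = -7/4 (O = (1*(1 + 1) - 3*3)/4 = (1*2 - 9)/4 = (2 - 9)/4 = (1/4)*(-7) = -7/4 ≈ -1.7500)
(-97*O)*((0*(-1))*3) = (-97*(-7/4))*((0*(-1))*3) = 679*(0*3)/4 = (679/4)*0 = 0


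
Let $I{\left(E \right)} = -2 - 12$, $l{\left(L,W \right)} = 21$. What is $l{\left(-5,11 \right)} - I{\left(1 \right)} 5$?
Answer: $91$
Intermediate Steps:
$I{\left(E \right)} = -14$ ($I{\left(E \right)} = -2 - 12 = -14$)
$l{\left(-5,11 \right)} - I{\left(1 \right)} 5 = 21 - \left(-14\right) 5 = 21 - -70 = 21 + 70 = 91$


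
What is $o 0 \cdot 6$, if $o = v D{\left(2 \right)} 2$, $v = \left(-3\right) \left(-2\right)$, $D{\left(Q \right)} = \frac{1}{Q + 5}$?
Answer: $0$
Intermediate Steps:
$D{\left(Q \right)} = \frac{1}{5 + Q}$
$v = 6$
$o = \frac{12}{7}$ ($o = \frac{6}{5 + 2} \cdot 2 = \frac{6}{7} \cdot 2 = \frac{12}{7} \approx 1.7143$)
$o 0 \cdot 6 = \frac{12}{7} \cdot 0 \cdot 6 = 0 \cdot 6 = 0$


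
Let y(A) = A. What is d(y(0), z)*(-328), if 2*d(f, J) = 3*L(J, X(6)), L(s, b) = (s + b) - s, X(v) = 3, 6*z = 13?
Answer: -1476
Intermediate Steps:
z = 13/6 (z = (⅙)*13 = 13/6 ≈ 2.1667)
L(s, b) = b (L(s, b) = (b + s) - s = b)
d(f, J) = 9/2 (d(f, J) = (3*3)/2 = (½)*9 = 9/2)
d(y(0), z)*(-328) = (9/2)*(-328) = -1476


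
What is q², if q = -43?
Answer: 1849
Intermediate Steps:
q² = (-43)² = 1849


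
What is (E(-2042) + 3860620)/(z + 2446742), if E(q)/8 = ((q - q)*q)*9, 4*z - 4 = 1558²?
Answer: 965155/763396 ≈ 1.2643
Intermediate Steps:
z = 606842 (z = 1 + (¼)*1558² = 1 + (¼)*2427364 = 1 + 606841 = 606842)
E(q) = 0 (E(q) = 8*(((q - q)*q)*9) = 8*((0*q)*9) = 8*(0*9) = 8*0 = 0)
(E(-2042) + 3860620)/(z + 2446742) = (0 + 3860620)/(606842 + 2446742) = 3860620/3053584 = 3860620*(1/3053584) = 965155/763396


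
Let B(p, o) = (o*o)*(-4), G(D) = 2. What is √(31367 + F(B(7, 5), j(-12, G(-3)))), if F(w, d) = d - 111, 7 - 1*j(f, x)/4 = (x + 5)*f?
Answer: 2*√7905 ≈ 177.82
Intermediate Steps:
j(f, x) = 28 - 4*f*(5 + x) (j(f, x) = 28 - 4*(x + 5)*f = 28 - 4*(5 + x)*f = 28 - 4*f*(5 + x))
B(p, o) = -4*o² (B(p, o) = o²*(-4) = -4*o²)
F(w, d) = -111 + d
√(31367 + F(B(7, 5), j(-12, G(-3)))) = √(31367 + (-111 + (28 - 20*(-12) - 4*(-12)*2))) = √(31367 + (-111 + (28 + 240 + 96))) = √(31367 + (-111 + 364)) = √(31367 + 253) = √31620 = 2*√7905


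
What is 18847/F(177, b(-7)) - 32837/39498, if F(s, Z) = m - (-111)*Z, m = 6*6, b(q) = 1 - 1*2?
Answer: -248960527/987450 ≈ -252.12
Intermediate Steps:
b(q) = -1 (b(q) = 1 - 2 = -1)
m = 36
F(s, Z) = 36 + 111*Z (F(s, Z) = 36 - (-111)*Z = 36 + 111*Z)
18847/F(177, b(-7)) - 32837/39498 = 18847/(36 + 111*(-1)) - 32837/39498 = 18847/(36 - 111) - 32837*1/39498 = 18847/(-75) - 32837/39498 = 18847*(-1/75) - 32837/39498 = -18847/75 - 32837/39498 = -248960527/987450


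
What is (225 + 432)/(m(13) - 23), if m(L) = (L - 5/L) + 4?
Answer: -8541/83 ≈ -102.90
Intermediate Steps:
m(L) = 4 + L - 5/L
(225 + 432)/(m(13) - 23) = (225 + 432)/((4 + 13 - 5/13) - 23) = 657/((4 + 13 - 5*1/13) - 23) = 657/((4 + 13 - 5/13) - 23) = 657/(216/13 - 23) = 657/(-83/13) = 657*(-13/83) = -8541/83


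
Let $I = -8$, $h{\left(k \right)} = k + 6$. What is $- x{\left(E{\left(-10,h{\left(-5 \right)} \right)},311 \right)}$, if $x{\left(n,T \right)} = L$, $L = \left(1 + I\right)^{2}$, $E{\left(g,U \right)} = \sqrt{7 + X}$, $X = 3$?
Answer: $-49$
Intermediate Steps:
$h{\left(k \right)} = 6 + k$
$E{\left(g,U \right)} = \sqrt{10}$ ($E{\left(g,U \right)} = \sqrt{7 + 3} = \sqrt{10}$)
$L = 49$ ($L = \left(1 - 8\right)^{2} = \left(-7\right)^{2} = 49$)
$x{\left(n,T \right)} = 49$
$- x{\left(E{\left(-10,h{\left(-5 \right)} \right)},311 \right)} = \left(-1\right) 49 = -49$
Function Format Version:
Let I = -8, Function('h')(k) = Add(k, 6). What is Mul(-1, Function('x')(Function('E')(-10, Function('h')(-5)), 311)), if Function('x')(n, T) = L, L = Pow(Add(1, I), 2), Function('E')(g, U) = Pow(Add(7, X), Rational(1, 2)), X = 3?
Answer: -49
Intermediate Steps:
Function('h')(k) = Add(6, k)
Function('E')(g, U) = Pow(10, Rational(1, 2)) (Function('E')(g, U) = Pow(Add(7, 3), Rational(1, 2)) = Pow(10, Rational(1, 2)))
L = 49 (L = Pow(Add(1, -8), 2) = Pow(-7, 2) = 49)
Function('x')(n, T) = 49
Mul(-1, Function('x')(Function('E')(-10, Function('h')(-5)), 311)) = Mul(-1, 49) = -49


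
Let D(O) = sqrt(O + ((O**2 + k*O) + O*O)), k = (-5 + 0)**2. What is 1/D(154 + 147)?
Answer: sqrt(47257)/94514 ≈ 0.0023000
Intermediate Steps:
k = 25 (k = (-5)**2 = 25)
D(O) = sqrt(2*O**2 + 26*O) (D(O) = sqrt(O + ((O**2 + 25*O) + O*O)) = sqrt(O + ((O**2 + 25*O) + O**2)) = sqrt(O + (2*O**2 + 25*O)) = sqrt(2*O**2 + 26*O))
1/D(154 + 147) = 1/(sqrt(2)*sqrt((154 + 147)*(13 + (154 + 147)))) = 1/(sqrt(2)*sqrt(301*(13 + 301))) = 1/(sqrt(2)*sqrt(301*314)) = 1/(sqrt(2)*sqrt(94514)) = 1/(2*sqrt(47257)) = sqrt(47257)/94514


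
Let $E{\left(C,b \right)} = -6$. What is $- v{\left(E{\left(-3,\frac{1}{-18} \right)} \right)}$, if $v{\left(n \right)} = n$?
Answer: $6$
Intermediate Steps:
$- v{\left(E{\left(-3,\frac{1}{-18} \right)} \right)} = \left(-1\right) \left(-6\right) = 6$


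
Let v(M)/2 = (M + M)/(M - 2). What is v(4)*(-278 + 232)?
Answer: -368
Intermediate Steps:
v(M) = 4*M/(-2 + M) (v(M) = 2*((M + M)/(M - 2)) = 2*((2*M)/(-2 + M)) = 2*(2*M/(-2 + M)) = 4*M/(-2 + M))
v(4)*(-278 + 232) = (4*4/(-2 + 4))*(-278 + 232) = (4*4/2)*(-46) = (4*4*(1/2))*(-46) = 8*(-46) = -368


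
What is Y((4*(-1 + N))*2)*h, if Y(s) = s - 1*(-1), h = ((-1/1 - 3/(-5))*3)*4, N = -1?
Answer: 72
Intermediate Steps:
h = -24/5 (h = ((-1*1 - 3*(-⅕))*3)*4 = ((-1 + ⅗)*3)*4 = -⅖*3*4 = -6/5*4 = -24/5 ≈ -4.8000)
Y(s) = 1 + s (Y(s) = s + 1 = 1 + s)
Y((4*(-1 + N))*2)*h = (1 + (4*(-1 - 1))*2)*(-24/5) = (1 + (4*(-2))*2)*(-24/5) = (1 - 8*2)*(-24/5) = (1 - 16)*(-24/5) = -15*(-24/5) = 72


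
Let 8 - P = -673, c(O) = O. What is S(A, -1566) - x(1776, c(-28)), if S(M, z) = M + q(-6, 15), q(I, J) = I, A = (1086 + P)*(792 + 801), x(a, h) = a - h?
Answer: 2813021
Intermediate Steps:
P = 681 (P = 8 - 1*(-673) = 8 + 673 = 681)
A = 2814831 (A = (1086 + 681)*(792 + 801) = 1767*1593 = 2814831)
S(M, z) = -6 + M (S(M, z) = M - 6 = -6 + M)
S(A, -1566) - x(1776, c(-28)) = (-6 + 2814831) - (1776 - 1*(-28)) = 2814825 - (1776 + 28) = 2814825 - 1*1804 = 2814825 - 1804 = 2813021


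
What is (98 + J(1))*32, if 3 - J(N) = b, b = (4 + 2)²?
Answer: 2080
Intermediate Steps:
b = 36 (b = 6² = 36)
J(N) = -33 (J(N) = 3 - 1*36 = 3 - 36 = -33)
(98 + J(1))*32 = (98 - 33)*32 = 65*32 = 2080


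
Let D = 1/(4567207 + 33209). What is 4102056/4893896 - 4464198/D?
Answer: -1794763640505332637/87391 ≈ -2.0537e+13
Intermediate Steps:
D = 1/4600416 ≈ 2.1737e-7
4102056/4893896 - 4464198/D = 4102056/4893896 - 4464198/1/4600416 = 4102056*(1/4893896) - 4464198*4600416 = 73251/87391 - 20537167906368 = -1794763640505332637/87391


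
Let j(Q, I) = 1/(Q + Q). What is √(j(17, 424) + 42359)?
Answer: 3*√5440782/34 ≈ 205.81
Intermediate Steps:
j(Q, I) = 1/(2*Q)
√(j(17, 424) + 42359) = √((½)/17 + 42359) = √((½)*(1/17) + 42359) = √(1/34 + 42359) = √(1440207/34) = 3*√5440782/34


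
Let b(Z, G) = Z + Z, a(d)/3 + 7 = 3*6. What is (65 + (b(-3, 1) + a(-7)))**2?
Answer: 8464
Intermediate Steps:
a(d) = 33 (a(d) = -21 + 3*(3*6) = -21 + 3*18 = -21 + 54 = 33)
b(Z, G) = 2*Z
(65 + (b(-3, 1) + a(-7)))**2 = (65 + (2*(-3) + 33))**2 = (65 + (-6 + 33))**2 = (65 + 27)**2 = 92**2 = 8464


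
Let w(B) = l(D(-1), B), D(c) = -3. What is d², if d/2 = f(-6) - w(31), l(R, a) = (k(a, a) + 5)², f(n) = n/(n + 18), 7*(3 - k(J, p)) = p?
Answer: 1687401/2401 ≈ 702.79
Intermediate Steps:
k(J, p) = 3 - p/7
f(n) = n/(18 + n)
l(R, a) = (8 - a/7)² (l(R, a) = ((3 - a/7) + 5)² = (8 - a/7)²)
w(B) = (-56 + B)²/49
d = -1299/49 (d = 2*(-6/(18 - 6) - (-56 + 31)²/49) = 2*(-6/12 - (-25)²/49) = 2*(-6*1/12 - 625/49) = 2*(-½ - 1*625/49) = 2*(-½ - 625/49) = 2*(-1299/98) = -1299/49 ≈ -26.510)
d² = (-1299/49)² = 1687401/2401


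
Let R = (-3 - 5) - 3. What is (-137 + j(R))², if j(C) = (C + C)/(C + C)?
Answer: 18496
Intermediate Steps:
R = -11 (R = -8 - 3 = -11)
j(C) = 1 (j(C) = (2*C)/((2*C)) = (2*C)*(1/(2*C)) = 1)
(-137 + j(R))² = (-137 + 1)² = (-136)² = 18496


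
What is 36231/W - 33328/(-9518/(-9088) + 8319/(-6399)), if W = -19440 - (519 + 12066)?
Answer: 689656103739259/5229821275 ≈ 1.3187e+5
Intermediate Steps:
W = -32025 (W = -19440 - 1*12585 = -19440 - 12585 = -32025)
36231/W - 33328/(-9518/(-9088) + 8319/(-6399)) = 36231/(-32025) - 33328/(-9518/(-9088) + 8319/(-6399)) = 36231*(-1/32025) - 33328/(-9518*(-1/9088) + 8319*(-1/6399)) = -12077/10675 - 33328/(4759/4544 - 2773/2133) = -12077/10675 - 33328/(-2449565/9692352) = -12077/10675 - 33328*(-9692352/2449565) = -12077/10675 + 323026707456/2449565 = 689656103739259/5229821275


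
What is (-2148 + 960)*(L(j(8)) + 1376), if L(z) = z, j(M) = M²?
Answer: -1710720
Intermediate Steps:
(-2148 + 960)*(L(j(8)) + 1376) = (-2148 + 960)*(8² + 1376) = -1188*(64 + 1376) = -1188*1440 = -1710720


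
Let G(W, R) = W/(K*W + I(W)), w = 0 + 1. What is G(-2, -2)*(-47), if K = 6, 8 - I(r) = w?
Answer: -94/5 ≈ -18.800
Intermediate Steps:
w = 1
I(r) = 7 (I(r) = 8 - 1*1 = 8 - 1 = 7)
G(W, R) = W/(7 + 6*W) (G(W, R) = W/(6*W + 7) = W/(7 + 6*W))
G(-2, -2)*(-47) = -2/(7 + 6*(-2))*(-47) = -2/(7 - 12)*(-47) = -2/(-5)*(-47) = -2*(-⅕)*(-47) = (⅖)*(-47) = -94/5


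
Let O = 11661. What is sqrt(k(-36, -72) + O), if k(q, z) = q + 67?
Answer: 2*sqrt(2923) ≈ 108.13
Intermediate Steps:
k(q, z) = 67 + q
sqrt(k(-36, -72) + O) = sqrt((67 - 36) + 11661) = sqrt(31 + 11661) = sqrt(11692) = 2*sqrt(2923)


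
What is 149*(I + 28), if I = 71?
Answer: 14751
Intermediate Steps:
149*(I + 28) = 149*(71 + 28) = 149*99 = 14751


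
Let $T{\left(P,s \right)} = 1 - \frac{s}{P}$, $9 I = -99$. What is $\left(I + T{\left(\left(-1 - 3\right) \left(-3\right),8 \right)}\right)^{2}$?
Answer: $\frac{1024}{9} \approx 113.78$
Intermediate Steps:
$I = -11$ ($I = \frac{1}{9} \left(-99\right) = -11$)
$T{\left(P,s \right)} = 1 - \frac{s}{P}$
$\left(I + T{\left(\left(-1 - 3\right) \left(-3\right),8 \right)}\right)^{2} = \left(-11 + \frac{\left(-1 - 3\right) \left(-3\right) - 8}{\left(-1 - 3\right) \left(-3\right)}\right)^{2} = \left(-11 + \frac{\left(-4\right) \left(-3\right) - 8}{\left(-4\right) \left(-3\right)}\right)^{2} = \left(-11 + \frac{12 - 8}{12}\right)^{2} = \left(-11 + \frac{1}{12} \cdot 4\right)^{2} = \left(-11 + \frac{1}{3}\right)^{2} = \left(- \frac{32}{3}\right)^{2} = \frac{1024}{9}$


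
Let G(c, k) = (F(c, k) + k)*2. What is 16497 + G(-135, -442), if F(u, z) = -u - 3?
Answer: 15877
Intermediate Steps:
F(u, z) = -3 - u
G(c, k) = -6 - 2*c + 2*k (G(c, k) = ((-3 - c) + k)*2 = (-3 + k - c)*2 = -6 - 2*c + 2*k)
16497 + G(-135, -442) = 16497 + (-6 - 2*(-135) + 2*(-442)) = 16497 + (-6 + 270 - 884) = 16497 - 620 = 15877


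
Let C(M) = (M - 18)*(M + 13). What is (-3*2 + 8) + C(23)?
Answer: 182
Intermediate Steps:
C(M) = (-18 + M)*(13 + M)
(-3*2 + 8) + C(23) = (-3*2 + 8) + (-234 + 23**2 - 5*23) = (-6 + 8) + (-234 + 529 - 115) = 2 + 180 = 182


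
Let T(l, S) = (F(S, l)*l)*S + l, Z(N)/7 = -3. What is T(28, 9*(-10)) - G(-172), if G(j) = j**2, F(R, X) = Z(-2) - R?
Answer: -203436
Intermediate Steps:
Z(N) = -21 (Z(N) = 7*(-3) = -21)
F(R, X) = -21 - R
T(l, S) = l + S*l*(-21 - S) (T(l, S) = ((-21 - S)*l)*S + l = (l*(-21 - S))*S + l = S*l*(-21 - S) + l = l + S*l*(-21 - S))
T(28, 9*(-10)) - G(-172) = -1*28*(-1 + (9*(-10))*(21 + 9*(-10))) - 1*(-172)**2 = -1*28*(-1 - 90*(21 - 90)) - 1*29584 = -1*28*(-1 - 90*(-69)) - 29584 = -1*28*(-1 + 6210) - 29584 = -1*28*6209 - 29584 = -173852 - 29584 = -203436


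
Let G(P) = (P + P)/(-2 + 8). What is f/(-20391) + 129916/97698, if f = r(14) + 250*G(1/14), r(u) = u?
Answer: 9265087469/6972559713 ≈ 1.3288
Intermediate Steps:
G(P) = P/3 (G(P) = (2*P)/6 = (2*P)*(1/6) = P/3)
f = 419/21 (f = 14 + 250*((1/3)/14) = 14 + 250*((1/3)*(1/14)) = 14 + 250*(1/42) = 14 + 125/21 = 419/21 ≈ 19.952)
f/(-20391) + 129916/97698 = (419/21)/(-20391) + 129916/97698 = (419/21)*(-1/20391) + 129916*(1/97698) = -419/428211 + 64958/48849 = 9265087469/6972559713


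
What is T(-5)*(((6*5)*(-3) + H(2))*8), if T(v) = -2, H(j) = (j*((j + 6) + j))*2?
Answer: 800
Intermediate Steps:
H(j) = 2*j*(6 + 2*j) (H(j) = (j*((6 + j) + j))*2 = (j*(6 + 2*j))*2 = 2*j*(6 + 2*j))
T(-5)*(((6*5)*(-3) + H(2))*8) = -2*((6*5)*(-3) + 4*2*(3 + 2))*8 = -2*(30*(-3) + 4*2*5)*8 = -2*(-90 + 40)*8 = -(-100)*8 = -2*(-400) = 800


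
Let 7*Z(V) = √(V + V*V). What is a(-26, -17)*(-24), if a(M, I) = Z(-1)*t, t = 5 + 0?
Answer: 0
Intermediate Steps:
t = 5
Z(V) = √(V + V²)/7 (Z(V) = √(V + V*V)/7 = √(V + V²)/7)
a(M, I) = 0 (a(M, I) = (√(-(1 - 1))/7)*5 = (√(-1*0)/7)*5 = (√0/7)*5 = ((⅐)*0)*5 = 0*5 = 0)
a(-26, -17)*(-24) = 0*(-24) = 0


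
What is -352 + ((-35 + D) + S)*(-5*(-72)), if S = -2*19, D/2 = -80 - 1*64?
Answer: -130312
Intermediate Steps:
D = -288 (D = 2*(-80 - 1*64) = 2*(-80 - 64) = 2*(-144) = -288)
S = -38
-352 + ((-35 + D) + S)*(-5*(-72)) = -352 + ((-35 - 288) - 38)*(-5*(-72)) = -352 + (-323 - 38)*360 = -352 - 361*360 = -352 - 129960 = -130312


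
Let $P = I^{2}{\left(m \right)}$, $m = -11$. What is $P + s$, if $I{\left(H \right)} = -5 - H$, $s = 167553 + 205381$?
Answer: $372970$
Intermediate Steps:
$s = 372934$
$P = 36$ ($P = \left(-5 - -11\right)^{2} = \left(-5 + 11\right)^{2} = 6^{2} = 36$)
$P + s = 36 + 372934 = 372970$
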